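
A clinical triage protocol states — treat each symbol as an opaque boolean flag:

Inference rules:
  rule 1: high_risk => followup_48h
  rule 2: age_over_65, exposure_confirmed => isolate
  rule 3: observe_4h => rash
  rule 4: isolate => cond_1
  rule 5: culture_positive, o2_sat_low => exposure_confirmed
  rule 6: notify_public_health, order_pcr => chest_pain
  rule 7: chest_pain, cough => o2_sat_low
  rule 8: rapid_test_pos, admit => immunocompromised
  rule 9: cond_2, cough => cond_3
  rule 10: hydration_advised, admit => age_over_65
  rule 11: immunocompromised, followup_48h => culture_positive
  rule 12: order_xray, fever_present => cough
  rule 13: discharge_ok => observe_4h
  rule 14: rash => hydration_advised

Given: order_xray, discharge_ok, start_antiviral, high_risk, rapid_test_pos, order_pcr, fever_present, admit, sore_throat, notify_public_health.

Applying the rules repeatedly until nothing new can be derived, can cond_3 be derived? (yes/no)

no

Round 1 fires rule 1, rule 6, rule 8, rule 12, rule 13, giving followup_48h, chest_pain, immunocompromised, cough, observe_4h.
Round 2 fires rule 3, rule 7, rule 11, giving rash, o2_sat_low, culture_positive.
Round 3 fires rule 5, rule 14, giving exposure_confirmed, hydration_advised.
Round 4 fires rule 10, giving age_over_65.
Round 5 fires rule 2, giving isolate.
Round 6 fires rule 4, giving cond_1.
Fixed point reached. cond_3 is concluded only by rule 9; rule 9 needs cond_2 (never derived).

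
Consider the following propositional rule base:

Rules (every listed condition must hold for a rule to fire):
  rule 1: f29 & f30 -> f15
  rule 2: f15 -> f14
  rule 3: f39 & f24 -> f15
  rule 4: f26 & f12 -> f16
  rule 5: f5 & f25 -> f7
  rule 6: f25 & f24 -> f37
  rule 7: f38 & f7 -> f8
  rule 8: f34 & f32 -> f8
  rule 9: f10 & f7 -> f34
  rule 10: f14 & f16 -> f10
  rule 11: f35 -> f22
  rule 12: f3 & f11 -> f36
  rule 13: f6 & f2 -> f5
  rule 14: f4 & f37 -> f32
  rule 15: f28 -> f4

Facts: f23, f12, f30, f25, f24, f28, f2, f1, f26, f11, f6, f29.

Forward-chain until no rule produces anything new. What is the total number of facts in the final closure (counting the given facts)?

23

Round 1: rule 1 [f29 & f30 -> f15]; rule 4 [f26 & f12 -> f16]; rule 6 [f25 & f24 -> f37]; rule 13 [f6 & f2 -> f5]; rule 15 [f28 -> f4]. New: f15, f16, f37, f5, f4.
Round 2: rule 2 [f15 -> f14]; rule 5 [f5 & f25 -> f7]; rule 14 [f4 & f37 -> f32]. New: f14, f7, f32.
Round 3: rule 10 [f14 & f16 -> f10]. New: f10.
Round 4: rule 9 [f10 & f7 -> f34]. New: f34.
Round 5: rule 8 [f34 & f32 -> f8]. New: f8.
Closure: {f1, f10, f11, f12, f14, f15, f16, f2, f23, f24, f25, f26, f28, f29, f30, f32, f34, f37, f4, f5, f6, f7, f8} — 23 facts.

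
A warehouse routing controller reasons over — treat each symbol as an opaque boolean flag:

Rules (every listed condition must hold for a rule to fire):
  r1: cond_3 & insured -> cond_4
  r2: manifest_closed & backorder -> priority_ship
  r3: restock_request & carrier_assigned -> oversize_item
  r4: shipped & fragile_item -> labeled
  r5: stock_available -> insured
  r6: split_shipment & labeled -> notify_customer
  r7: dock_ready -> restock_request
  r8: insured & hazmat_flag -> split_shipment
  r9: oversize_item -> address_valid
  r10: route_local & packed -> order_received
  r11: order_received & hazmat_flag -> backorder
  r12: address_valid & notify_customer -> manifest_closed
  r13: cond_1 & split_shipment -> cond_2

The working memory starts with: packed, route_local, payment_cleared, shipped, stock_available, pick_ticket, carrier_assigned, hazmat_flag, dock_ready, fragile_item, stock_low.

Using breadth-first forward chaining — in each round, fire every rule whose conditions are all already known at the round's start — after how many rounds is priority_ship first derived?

5

Round 1 fires r4, r5, r7, r10, giving labeled, insured, restock_request, order_received.
Round 2 fires r3, r8, r11, giving oversize_item, split_shipment, backorder.
Round 3 fires r6, r9, giving notify_customer, address_valid.
Round 4 fires r12, giving manifest_closed.
Round 5 fires r2, giving priority_ship.
priority_ship first appears in round 5.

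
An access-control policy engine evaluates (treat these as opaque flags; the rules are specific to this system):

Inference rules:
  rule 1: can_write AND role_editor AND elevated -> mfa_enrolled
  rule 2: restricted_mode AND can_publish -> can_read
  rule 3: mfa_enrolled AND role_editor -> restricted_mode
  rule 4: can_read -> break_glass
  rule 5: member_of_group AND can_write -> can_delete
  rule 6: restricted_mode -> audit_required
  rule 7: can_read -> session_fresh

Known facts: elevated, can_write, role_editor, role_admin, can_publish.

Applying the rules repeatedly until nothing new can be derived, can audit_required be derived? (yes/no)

yes

[1] rule 1 [can_write AND role_editor AND elevated -> mfa_enrolled]. ⇒ new: mfa_enrolled.
[2] rule 3 [mfa_enrolled AND role_editor -> restricted_mode]. ⇒ new: restricted_mode.
[3] rule 2 [restricted_mode AND can_publish -> can_read]; rule 6 [restricted_mode -> audit_required]. ⇒ new: can_read, audit_required.
[4] rule 4 [can_read -> break_glass]; rule 7 [can_read -> session_fresh]. ⇒ new: break_glass, session_fresh.
audit_required appears in round 3, so it is derivable.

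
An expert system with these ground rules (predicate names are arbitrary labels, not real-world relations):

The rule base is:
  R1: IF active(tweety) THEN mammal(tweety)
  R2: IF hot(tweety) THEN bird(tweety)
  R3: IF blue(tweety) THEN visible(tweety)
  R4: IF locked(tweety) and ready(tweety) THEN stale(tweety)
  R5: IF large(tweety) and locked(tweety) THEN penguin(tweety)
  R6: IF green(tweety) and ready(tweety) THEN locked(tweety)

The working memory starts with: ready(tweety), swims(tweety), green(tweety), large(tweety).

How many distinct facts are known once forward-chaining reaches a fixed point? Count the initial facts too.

7

Round 1 fires R6, giving locked(tweety).
Round 2 fires R4, R5, giving stale(tweety), penguin(tweety).
Closure: {green(tweety), large(tweety), locked(tweety), penguin(tweety), ready(tweety), stale(tweety), swims(tweety)} — 7 facts.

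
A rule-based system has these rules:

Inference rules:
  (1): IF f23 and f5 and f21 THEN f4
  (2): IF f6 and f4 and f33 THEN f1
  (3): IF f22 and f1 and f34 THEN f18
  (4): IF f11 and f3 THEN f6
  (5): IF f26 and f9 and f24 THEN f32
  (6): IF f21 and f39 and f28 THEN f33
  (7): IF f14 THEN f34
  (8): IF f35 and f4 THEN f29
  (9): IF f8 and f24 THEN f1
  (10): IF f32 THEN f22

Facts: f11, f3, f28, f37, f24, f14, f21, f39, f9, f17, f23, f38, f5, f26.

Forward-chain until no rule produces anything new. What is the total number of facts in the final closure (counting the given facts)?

[1] (1) [IF f23 and f5 and f21 THEN f4]; (4) [IF f11 and f3 THEN f6]; (5) [IF f26 and f9 and f24 THEN f32]; (6) [IF f21 and f39 and f28 THEN f33]; (7) [IF f14 THEN f34]. ⇒ new: f4, f6, f32, f33, f34.
[2] (2) [IF f6 and f4 and f33 THEN f1]; (10) [IF f32 THEN f22]. ⇒ new: f1, f22.
[3] (3) [IF f22 and f1 and f34 THEN f18]. ⇒ new: f18.
Closure: {f1, f11, f14, f17, f18, f21, f22, f23, f24, f26, f28, f3, f32, f33, f34, f37, f38, f39, f4, f5, f6, f9} — 22 facts.

22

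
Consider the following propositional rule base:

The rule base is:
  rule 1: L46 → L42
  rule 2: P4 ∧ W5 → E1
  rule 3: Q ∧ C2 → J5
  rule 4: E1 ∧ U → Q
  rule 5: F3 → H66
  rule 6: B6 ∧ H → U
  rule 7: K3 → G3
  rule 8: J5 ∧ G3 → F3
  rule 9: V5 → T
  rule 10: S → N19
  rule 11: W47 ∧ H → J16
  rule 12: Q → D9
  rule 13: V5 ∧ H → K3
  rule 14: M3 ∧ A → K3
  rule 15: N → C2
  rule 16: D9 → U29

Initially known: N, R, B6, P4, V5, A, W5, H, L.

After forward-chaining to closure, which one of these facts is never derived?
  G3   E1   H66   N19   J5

Round 1 fires rule 2, rule 6, rule 9, rule 13, rule 15, giving E1, U, T, K3, C2.
Round 2 fires rule 4, rule 7, giving Q, G3.
Round 3 fires rule 3, rule 12, giving J5, D9.
Round 4 fires rule 8, rule 16, giving F3, U29.
Round 5 fires rule 5, giving H66.
Derived: J5 (round 3), E1 (round 1), H66 (round 5), G3 (round 2). N19 never appears in any round.

N19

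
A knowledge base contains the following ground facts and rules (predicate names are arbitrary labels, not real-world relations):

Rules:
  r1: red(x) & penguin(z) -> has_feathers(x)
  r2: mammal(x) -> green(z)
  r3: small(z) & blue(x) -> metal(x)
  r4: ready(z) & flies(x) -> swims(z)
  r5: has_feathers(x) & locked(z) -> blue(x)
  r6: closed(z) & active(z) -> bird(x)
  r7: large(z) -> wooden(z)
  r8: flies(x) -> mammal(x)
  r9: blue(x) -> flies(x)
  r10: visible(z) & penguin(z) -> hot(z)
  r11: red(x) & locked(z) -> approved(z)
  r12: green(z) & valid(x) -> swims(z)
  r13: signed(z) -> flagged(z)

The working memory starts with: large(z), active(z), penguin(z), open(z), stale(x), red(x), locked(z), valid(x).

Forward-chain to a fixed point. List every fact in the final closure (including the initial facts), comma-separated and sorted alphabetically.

Round 1 — r1, r7, r11, derive has_feathers(x), wooden(z), approved(z).
Round 2 — r5, derive blue(x).
Round 3 — r9, derive flies(x).
Round 4 — r8, derive mammal(x).
Round 5 — r2, derive green(z).
Round 6 — r12, derive swims(z).

active(z), approved(z), blue(x), flies(x), green(z), has_feathers(x), large(z), locked(z), mammal(x), open(z), penguin(z), red(x), stale(x), swims(z), valid(x), wooden(z)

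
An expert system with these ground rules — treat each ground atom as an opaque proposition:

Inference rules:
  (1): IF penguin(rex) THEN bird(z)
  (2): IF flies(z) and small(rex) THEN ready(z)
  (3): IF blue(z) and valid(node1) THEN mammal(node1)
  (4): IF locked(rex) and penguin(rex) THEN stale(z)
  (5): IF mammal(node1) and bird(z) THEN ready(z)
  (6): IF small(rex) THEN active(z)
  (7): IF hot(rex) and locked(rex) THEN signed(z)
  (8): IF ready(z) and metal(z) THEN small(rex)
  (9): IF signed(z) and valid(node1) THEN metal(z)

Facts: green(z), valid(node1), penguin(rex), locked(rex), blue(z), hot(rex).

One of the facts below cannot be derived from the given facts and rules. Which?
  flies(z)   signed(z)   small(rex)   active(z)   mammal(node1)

flies(z)

Round 1 fires (1), (3), (4), (7), giving bird(z), mammal(node1), stale(z), signed(z).
Round 2 fires (5), (9), giving ready(z), metal(z).
Round 3 fires (8), giving small(rex).
Round 4 fires (6), giving active(z).
Derived: mammal(node1) (round 1), signed(z) (round 1), active(z) (round 4), small(rex) (round 3). flies(z) never appears in any round.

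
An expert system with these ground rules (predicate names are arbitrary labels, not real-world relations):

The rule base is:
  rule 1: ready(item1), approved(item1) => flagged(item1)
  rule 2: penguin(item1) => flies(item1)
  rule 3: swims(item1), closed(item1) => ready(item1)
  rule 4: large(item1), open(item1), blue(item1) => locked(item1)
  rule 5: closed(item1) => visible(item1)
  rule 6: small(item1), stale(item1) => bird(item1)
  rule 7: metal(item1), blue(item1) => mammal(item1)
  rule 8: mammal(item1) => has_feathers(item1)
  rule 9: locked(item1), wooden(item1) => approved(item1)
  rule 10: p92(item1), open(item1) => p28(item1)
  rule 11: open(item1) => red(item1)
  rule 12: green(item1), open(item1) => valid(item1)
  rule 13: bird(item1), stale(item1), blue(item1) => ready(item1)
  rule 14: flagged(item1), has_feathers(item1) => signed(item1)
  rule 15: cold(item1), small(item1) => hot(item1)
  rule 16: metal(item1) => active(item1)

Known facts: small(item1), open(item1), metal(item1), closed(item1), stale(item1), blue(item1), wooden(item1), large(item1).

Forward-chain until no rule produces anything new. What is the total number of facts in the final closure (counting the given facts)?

[1] rule 4 [large(item1), open(item1), blue(item1) => locked(item1)]; rule 5 [closed(item1) => visible(item1)]; rule 6 [small(item1), stale(item1) => bird(item1)]; rule 7 [metal(item1), blue(item1) => mammal(item1)]; rule 11 [open(item1) => red(item1)]; rule 16 [metal(item1) => active(item1)]. ⇒ new: locked(item1), visible(item1), bird(item1), mammal(item1), red(item1), active(item1).
[2] rule 8 [mammal(item1) => has_feathers(item1)]; rule 9 [locked(item1), wooden(item1) => approved(item1)]; rule 13 [bird(item1), stale(item1), blue(item1) => ready(item1)]. ⇒ new: has_feathers(item1), approved(item1), ready(item1).
[3] rule 1 [ready(item1), approved(item1) => flagged(item1)]. ⇒ new: flagged(item1).
[4] rule 14 [flagged(item1), has_feathers(item1) => signed(item1)]. ⇒ new: signed(item1).
Closure: {active(item1), approved(item1), bird(item1), blue(item1), closed(item1), flagged(item1), has_feathers(item1), large(item1), locked(item1), mammal(item1), metal(item1), open(item1), ready(item1), red(item1), signed(item1), small(item1), stale(item1), visible(item1), wooden(item1)} — 19 facts.

19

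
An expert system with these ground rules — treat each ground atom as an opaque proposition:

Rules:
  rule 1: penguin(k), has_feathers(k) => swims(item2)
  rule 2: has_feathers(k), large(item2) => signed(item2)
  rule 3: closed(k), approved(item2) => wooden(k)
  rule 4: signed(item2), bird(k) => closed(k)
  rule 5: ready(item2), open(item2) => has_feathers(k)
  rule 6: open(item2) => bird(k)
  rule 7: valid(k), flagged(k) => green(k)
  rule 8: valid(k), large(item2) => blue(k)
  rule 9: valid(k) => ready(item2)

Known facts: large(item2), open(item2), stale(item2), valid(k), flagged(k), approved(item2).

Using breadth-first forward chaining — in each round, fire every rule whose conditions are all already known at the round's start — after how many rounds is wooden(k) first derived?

Round 1: rule 6 [open(item2) => bird(k)]; rule 7 [valid(k), flagged(k) => green(k)]; rule 8 [valid(k), large(item2) => blue(k)]; rule 9 [valid(k) => ready(item2)]. Adds bird(k), green(k), blue(k), ready(item2).
Round 2: rule 5 [ready(item2), open(item2) => has_feathers(k)]. Adds has_feathers(k).
Round 3: rule 2 [has_feathers(k), large(item2) => signed(item2)]. Adds signed(item2).
Round 4: rule 4 [signed(item2), bird(k) => closed(k)]. Adds closed(k).
Round 5: rule 3 [closed(k), approved(item2) => wooden(k)]. Adds wooden(k).
wooden(k) first appears in round 5.

5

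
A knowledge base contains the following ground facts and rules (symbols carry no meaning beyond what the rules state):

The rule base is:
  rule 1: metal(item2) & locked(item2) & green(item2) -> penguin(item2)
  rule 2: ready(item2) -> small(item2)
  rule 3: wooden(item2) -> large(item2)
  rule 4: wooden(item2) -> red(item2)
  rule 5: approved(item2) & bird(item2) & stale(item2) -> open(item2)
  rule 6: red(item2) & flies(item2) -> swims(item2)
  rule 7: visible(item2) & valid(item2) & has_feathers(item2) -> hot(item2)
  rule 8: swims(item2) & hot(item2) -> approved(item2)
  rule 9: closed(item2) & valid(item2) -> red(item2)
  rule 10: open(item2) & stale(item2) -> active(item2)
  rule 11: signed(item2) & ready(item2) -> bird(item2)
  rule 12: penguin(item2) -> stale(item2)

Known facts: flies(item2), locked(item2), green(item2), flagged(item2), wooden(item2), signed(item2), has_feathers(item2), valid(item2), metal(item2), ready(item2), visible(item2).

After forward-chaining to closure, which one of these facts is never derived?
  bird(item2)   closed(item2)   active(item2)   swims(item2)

Round 1: rule 1 [metal(item2) & locked(item2) & green(item2) -> penguin(item2)]; rule 2 [ready(item2) -> small(item2)]; rule 3 [wooden(item2) -> large(item2)]; rule 4 [wooden(item2) -> red(item2)]; rule 7 [visible(item2) & valid(item2) & has_feathers(item2) -> hot(item2)]; rule 11 [signed(item2) & ready(item2) -> bird(item2)]. Adds penguin(item2), small(item2), large(item2), red(item2), hot(item2), bird(item2).
Round 2: rule 6 [red(item2) & flies(item2) -> swims(item2)]; rule 12 [penguin(item2) -> stale(item2)]. Adds swims(item2), stale(item2).
Round 3: rule 8 [swims(item2) & hot(item2) -> approved(item2)]. Adds approved(item2).
Round 4: rule 5 [approved(item2) & bird(item2) & stale(item2) -> open(item2)]. Adds open(item2).
Round 5: rule 10 [open(item2) & stale(item2) -> active(item2)]. Adds active(item2).
Derived: active(item2) (round 5), swims(item2) (round 2), bird(item2) (round 1). closed(item2) never appears in any round.

closed(item2)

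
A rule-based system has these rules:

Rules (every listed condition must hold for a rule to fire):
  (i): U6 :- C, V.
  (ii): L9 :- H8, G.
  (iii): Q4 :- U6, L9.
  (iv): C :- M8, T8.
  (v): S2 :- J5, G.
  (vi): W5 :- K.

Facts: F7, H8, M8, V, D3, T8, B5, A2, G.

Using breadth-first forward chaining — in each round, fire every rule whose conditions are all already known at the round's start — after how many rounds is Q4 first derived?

3

Round 1 fires (ii), (iv), giving L9, C.
Round 2 fires (i), giving U6.
Round 3 fires (iii), giving Q4.
Q4 first appears in round 3.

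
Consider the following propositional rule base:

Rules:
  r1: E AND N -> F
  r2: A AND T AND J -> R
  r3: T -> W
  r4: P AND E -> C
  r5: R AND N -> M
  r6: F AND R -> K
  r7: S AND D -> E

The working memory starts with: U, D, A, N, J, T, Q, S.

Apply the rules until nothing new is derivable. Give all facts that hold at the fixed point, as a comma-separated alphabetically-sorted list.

A, D, E, F, J, K, M, N, Q, R, S, T, U, W

Round 1 fires r2, r3, r7, giving R, W, E.
Round 2 fires r1, r5, giving F, M.
Round 3 fires r6, giving K.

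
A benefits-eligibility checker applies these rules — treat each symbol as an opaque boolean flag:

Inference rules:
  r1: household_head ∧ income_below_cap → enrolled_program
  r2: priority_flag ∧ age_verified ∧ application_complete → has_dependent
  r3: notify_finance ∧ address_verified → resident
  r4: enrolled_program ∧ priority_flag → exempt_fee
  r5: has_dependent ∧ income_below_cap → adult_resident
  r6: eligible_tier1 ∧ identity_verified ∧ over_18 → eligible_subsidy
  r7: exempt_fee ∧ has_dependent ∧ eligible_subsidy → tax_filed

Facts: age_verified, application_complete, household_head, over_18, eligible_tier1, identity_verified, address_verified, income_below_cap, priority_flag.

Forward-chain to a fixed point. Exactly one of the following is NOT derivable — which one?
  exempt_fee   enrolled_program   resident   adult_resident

resident

Round 1: r1 [household_head ∧ income_below_cap → enrolled_program]; r2 [priority_flag ∧ age_verified ∧ application_complete → has_dependent]; r6 [eligible_tier1 ∧ identity_verified ∧ over_18 → eligible_subsidy]. Adds enrolled_program, has_dependent, eligible_subsidy.
Round 2: r4 [enrolled_program ∧ priority_flag → exempt_fee]; r5 [has_dependent ∧ income_below_cap → adult_resident]. Adds exempt_fee, adult_resident.
Round 3: r7 [exempt_fee ∧ has_dependent ∧ eligible_subsidy → tax_filed]. Adds tax_filed.
Derived: exempt_fee (round 2), enrolled_program (round 1), adult_resident (round 2). resident never appears in any round.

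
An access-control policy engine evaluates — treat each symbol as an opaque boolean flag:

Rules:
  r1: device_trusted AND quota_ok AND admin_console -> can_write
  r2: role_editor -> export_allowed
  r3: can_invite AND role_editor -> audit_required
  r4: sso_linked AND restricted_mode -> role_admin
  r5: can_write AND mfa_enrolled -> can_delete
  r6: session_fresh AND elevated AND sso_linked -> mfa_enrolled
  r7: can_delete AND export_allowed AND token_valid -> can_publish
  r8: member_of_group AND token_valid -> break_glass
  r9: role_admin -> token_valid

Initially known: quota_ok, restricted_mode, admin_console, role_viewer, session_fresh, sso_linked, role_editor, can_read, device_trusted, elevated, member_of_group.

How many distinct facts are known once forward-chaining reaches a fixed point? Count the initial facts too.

19

Round 1: r1 [device_trusted AND quota_ok AND admin_console -> can_write]; r2 [role_editor -> export_allowed]; r4 [sso_linked AND restricted_mode -> role_admin]; r6 [session_fresh AND elevated AND sso_linked -> mfa_enrolled]. New: can_write, export_allowed, role_admin, mfa_enrolled.
Round 2: r5 [can_write AND mfa_enrolled -> can_delete]; r9 [role_admin -> token_valid]. New: can_delete, token_valid.
Round 3: r7 [can_delete AND export_allowed AND token_valid -> can_publish]; r8 [member_of_group AND token_valid -> break_glass]. New: can_publish, break_glass.
Closure: {admin_console, break_glass, can_delete, can_publish, can_read, can_write, device_trusted, elevated, export_allowed, member_of_group, mfa_enrolled, quota_ok, restricted_mode, role_admin, role_editor, role_viewer, session_fresh, sso_linked, token_valid} — 19 facts.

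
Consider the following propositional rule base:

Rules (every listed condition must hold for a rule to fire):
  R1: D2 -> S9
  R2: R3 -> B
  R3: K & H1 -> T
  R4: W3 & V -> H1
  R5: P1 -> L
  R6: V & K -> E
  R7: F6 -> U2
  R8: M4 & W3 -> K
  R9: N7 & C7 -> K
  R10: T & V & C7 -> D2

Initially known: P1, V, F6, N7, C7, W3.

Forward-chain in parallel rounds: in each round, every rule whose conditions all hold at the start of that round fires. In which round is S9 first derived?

Round 1: R4 [W3 & V -> H1]; R5 [P1 -> L]; R7 [F6 -> U2]; R9 [N7 & C7 -> K]. New: H1, L, U2, K.
Round 2: R3 [K & H1 -> T]; R6 [V & K -> E]. New: T, E.
Round 3: R10 [T & V & C7 -> D2]. New: D2.
Round 4: R1 [D2 -> S9]. New: S9.
S9 first appears in round 4.

4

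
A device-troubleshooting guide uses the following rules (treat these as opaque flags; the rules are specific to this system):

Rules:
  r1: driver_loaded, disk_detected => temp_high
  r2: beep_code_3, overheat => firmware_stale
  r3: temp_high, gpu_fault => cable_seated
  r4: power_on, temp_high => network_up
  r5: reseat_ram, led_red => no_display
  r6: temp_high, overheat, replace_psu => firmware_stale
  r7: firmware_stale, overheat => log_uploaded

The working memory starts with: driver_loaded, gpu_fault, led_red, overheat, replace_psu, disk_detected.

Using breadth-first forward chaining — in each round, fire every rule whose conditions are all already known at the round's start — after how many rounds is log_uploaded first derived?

Round 1 fires r1, giving temp_high.
Round 2 fires r3, r6, giving cable_seated, firmware_stale.
Round 3 fires r7, giving log_uploaded.
log_uploaded first appears in round 3.

3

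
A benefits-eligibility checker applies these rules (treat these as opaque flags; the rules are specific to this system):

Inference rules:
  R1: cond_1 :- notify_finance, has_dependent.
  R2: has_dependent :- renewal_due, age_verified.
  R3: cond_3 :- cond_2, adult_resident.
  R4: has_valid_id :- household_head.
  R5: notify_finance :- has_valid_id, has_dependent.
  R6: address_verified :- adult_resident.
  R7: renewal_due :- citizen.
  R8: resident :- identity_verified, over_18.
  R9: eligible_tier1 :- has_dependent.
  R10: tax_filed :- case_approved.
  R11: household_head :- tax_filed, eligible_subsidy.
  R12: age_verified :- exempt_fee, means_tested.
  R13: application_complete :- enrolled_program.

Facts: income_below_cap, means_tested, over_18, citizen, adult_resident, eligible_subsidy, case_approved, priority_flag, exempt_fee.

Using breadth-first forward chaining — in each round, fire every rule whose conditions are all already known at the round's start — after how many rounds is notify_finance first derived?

4

Round 1: R6 [address_verified :- adult_resident.]; R7 [renewal_due :- citizen.]; R10 [tax_filed :- case_approved.]; R12 [age_verified :- exempt_fee, means_tested.]. New: address_verified, renewal_due, tax_filed, age_verified.
Round 2: R2 [has_dependent :- renewal_due, age_verified.]; R11 [household_head :- tax_filed, eligible_subsidy.]. New: has_dependent, household_head.
Round 3: R4 [has_valid_id :- household_head.]; R9 [eligible_tier1 :- has_dependent.]. New: has_valid_id, eligible_tier1.
Round 4: R5 [notify_finance :- has_valid_id, has_dependent.]. New: notify_finance.
notify_finance first appears in round 4.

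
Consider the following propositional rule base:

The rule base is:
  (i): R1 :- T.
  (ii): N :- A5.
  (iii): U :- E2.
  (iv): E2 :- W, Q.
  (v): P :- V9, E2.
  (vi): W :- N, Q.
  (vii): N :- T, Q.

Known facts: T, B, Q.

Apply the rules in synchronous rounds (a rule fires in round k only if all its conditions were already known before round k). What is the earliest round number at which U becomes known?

[1] (i) [R1 :- T.]; (vii) [N :- T, Q.]. ⇒ new: R1, N.
[2] (vi) [W :- N, Q.]. ⇒ new: W.
[3] (iv) [E2 :- W, Q.]. ⇒ new: E2.
[4] (iii) [U :- E2.]. ⇒ new: U.
U first appears in round 4.

4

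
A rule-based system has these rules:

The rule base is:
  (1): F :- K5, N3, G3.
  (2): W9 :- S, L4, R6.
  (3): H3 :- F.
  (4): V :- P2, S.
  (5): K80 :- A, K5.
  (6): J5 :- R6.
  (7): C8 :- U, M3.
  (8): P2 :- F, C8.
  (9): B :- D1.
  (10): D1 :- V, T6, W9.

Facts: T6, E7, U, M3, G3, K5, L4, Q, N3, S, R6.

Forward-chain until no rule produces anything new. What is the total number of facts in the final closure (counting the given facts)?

Round 1 fires (1), (2), (6), (7), giving F, W9, J5, C8.
Round 2 fires (3), (8), giving H3, P2.
Round 3 fires (4), giving V.
Round 4 fires (10), giving D1.
Round 5 fires (9), giving B.
Closure: {B, C8, D1, E7, F, G3, H3, J5, K5, L4, M3, N3, P2, Q, R6, S, T6, U, V, W9} — 20 facts.

20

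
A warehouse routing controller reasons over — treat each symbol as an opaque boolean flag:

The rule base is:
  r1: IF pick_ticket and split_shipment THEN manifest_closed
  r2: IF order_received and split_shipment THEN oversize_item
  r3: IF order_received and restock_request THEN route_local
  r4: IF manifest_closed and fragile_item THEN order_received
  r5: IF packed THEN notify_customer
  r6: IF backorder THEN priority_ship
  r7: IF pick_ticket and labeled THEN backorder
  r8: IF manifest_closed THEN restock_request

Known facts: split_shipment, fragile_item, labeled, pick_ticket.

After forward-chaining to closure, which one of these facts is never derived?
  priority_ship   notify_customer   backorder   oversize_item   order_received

notify_customer

[1] r1 [IF pick_ticket and split_shipment THEN manifest_closed]; r7 [IF pick_ticket and labeled THEN backorder]. ⇒ new: manifest_closed, backorder.
[2] r4 [IF manifest_closed and fragile_item THEN order_received]; r6 [IF backorder THEN priority_ship]; r8 [IF manifest_closed THEN restock_request]. ⇒ new: order_received, priority_ship, restock_request.
[3] r2 [IF order_received and split_shipment THEN oversize_item]; r3 [IF order_received and restock_request THEN route_local]. ⇒ new: oversize_item, route_local.
Derived: priority_ship (round 2), backorder (round 1), order_received (round 2), oversize_item (round 3). notify_customer never appears in any round.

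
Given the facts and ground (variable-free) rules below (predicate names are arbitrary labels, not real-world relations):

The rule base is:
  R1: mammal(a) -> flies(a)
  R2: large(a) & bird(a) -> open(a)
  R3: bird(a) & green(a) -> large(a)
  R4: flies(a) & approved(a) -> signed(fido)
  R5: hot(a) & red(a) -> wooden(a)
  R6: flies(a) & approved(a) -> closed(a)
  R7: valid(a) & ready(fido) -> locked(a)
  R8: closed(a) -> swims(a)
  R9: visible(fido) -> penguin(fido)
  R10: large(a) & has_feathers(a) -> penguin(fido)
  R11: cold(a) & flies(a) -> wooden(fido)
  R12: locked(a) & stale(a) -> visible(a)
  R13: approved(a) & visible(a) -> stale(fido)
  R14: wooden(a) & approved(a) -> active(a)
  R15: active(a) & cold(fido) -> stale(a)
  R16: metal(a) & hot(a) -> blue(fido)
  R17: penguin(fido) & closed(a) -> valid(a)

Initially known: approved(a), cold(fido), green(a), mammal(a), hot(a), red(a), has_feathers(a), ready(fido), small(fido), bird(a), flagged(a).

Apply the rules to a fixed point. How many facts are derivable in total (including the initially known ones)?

Round 1 fires R1, R3, R5, giving flies(a), large(a), wooden(a).
Round 2 fires R2, R4, R6, R10, R14, giving open(a), signed(fido), closed(a), penguin(fido), active(a).
Round 3 fires R8, R15, R17, giving swims(a), stale(a), valid(a).
Round 4 fires R7, giving locked(a).
Round 5 fires R12, giving visible(a).
Round 6 fires R13, giving stale(fido).
Closure: {active(a), approved(a), bird(a), closed(a), cold(fido), flagged(a), flies(a), green(a), has_feathers(a), hot(a), large(a), locked(a), mammal(a), open(a), penguin(fido), ready(fido), red(a), signed(fido), small(fido), stale(a), stale(fido), swims(a), valid(a), visible(a), wooden(a)} — 25 facts.

25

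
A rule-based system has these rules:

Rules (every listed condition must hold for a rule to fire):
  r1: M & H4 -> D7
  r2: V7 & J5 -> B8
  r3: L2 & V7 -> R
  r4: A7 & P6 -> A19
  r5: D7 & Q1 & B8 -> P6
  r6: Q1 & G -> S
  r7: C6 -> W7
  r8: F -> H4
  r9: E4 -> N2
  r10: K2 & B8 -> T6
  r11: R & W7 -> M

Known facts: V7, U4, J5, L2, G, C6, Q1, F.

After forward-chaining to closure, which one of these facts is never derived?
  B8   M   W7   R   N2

N2

[1] r2 [V7 & J5 -> B8]; r3 [L2 & V7 -> R]; r6 [Q1 & G -> S]; r7 [C6 -> W7]; r8 [F -> H4]. ⇒ new: B8, R, S, W7, H4.
[2] r11 [R & W7 -> M]. ⇒ new: M.
[3] r1 [M & H4 -> D7]. ⇒ new: D7.
[4] r5 [D7 & Q1 & B8 -> P6]. ⇒ new: P6.
Derived: M (round 2), W7 (round 1), B8 (round 1), R (round 1). N2 never appears in any round.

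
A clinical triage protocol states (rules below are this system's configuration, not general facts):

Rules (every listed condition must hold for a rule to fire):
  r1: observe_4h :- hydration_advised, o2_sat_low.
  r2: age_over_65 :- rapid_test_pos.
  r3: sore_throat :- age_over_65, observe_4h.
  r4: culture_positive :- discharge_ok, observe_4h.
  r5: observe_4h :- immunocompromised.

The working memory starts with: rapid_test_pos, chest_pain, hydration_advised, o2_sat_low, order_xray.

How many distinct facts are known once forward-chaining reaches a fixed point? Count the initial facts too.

8

Round 1: r1 [observe_4h :- hydration_advised, o2_sat_low.]; r2 [age_over_65 :- rapid_test_pos.]. New: observe_4h, age_over_65.
Round 2: r3 [sore_throat :- age_over_65, observe_4h.]. New: sore_throat.
Closure: {age_over_65, chest_pain, hydration_advised, o2_sat_low, observe_4h, order_xray, rapid_test_pos, sore_throat} — 8 facts.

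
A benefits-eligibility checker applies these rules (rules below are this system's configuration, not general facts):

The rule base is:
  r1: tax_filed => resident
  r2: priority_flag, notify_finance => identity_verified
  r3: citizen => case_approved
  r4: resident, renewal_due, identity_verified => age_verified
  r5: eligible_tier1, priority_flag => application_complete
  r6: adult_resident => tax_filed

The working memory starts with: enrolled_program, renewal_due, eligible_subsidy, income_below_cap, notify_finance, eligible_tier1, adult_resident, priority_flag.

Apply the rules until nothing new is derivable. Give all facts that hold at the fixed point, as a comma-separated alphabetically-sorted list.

adult_resident, age_verified, application_complete, eligible_subsidy, eligible_tier1, enrolled_program, identity_verified, income_below_cap, notify_finance, priority_flag, renewal_due, resident, tax_filed

Round 1 — r2, r5, r6, derive identity_verified, application_complete, tax_filed.
Round 2 — r1, derive resident.
Round 3 — r4, derive age_verified.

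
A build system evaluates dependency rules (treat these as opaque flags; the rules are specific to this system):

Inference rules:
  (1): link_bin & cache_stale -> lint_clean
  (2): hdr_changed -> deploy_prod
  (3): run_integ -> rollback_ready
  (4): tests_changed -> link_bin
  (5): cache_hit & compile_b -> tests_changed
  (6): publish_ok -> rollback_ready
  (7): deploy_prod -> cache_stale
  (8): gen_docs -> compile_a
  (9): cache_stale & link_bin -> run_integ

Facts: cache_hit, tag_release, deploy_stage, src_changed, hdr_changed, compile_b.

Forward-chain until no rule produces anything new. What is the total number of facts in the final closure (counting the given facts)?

13

Round 1 fires (2), (5), giving deploy_prod, tests_changed.
Round 2 fires (4), (7), giving link_bin, cache_stale.
Round 3 fires (1), (9), giving lint_clean, run_integ.
Round 4 fires (3), giving rollback_ready.
Closure: {cache_hit, cache_stale, compile_b, deploy_prod, deploy_stage, hdr_changed, link_bin, lint_clean, rollback_ready, run_integ, src_changed, tag_release, tests_changed} — 13 facts.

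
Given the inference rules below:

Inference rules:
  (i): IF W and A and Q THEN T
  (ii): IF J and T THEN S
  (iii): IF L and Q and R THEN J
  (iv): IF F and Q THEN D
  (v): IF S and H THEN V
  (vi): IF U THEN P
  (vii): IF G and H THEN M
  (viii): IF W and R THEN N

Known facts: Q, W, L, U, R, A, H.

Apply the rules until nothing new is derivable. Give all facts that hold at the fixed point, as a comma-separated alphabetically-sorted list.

A, H, J, L, N, P, Q, R, S, T, U, V, W

Round 1 — (i), (iii), (vi), (viii), derive T, J, P, N.
Round 2 — (ii), derive S.
Round 3 — (v), derive V.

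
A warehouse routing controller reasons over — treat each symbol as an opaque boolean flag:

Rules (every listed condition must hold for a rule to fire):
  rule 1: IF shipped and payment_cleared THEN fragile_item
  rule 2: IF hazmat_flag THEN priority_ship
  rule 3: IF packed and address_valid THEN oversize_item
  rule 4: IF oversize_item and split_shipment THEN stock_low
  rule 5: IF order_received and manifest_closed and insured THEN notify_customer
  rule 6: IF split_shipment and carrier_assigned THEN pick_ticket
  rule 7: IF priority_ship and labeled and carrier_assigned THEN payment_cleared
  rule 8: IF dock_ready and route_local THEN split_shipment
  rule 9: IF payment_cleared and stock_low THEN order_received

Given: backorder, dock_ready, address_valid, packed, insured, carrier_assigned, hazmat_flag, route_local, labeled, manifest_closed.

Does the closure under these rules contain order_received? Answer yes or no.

yes

[1] rule 2 [IF hazmat_flag THEN priority_ship]; rule 3 [IF packed and address_valid THEN oversize_item]; rule 8 [IF dock_ready and route_local THEN split_shipment]. ⇒ new: priority_ship, oversize_item, split_shipment.
[2] rule 4 [IF oversize_item and split_shipment THEN stock_low]; rule 6 [IF split_shipment and carrier_assigned THEN pick_ticket]; rule 7 [IF priority_ship and labeled and carrier_assigned THEN payment_cleared]. ⇒ new: stock_low, pick_ticket, payment_cleared.
[3] rule 9 [IF payment_cleared and stock_low THEN order_received]. ⇒ new: order_received.
[4] rule 5 [IF order_received and manifest_closed and insured THEN notify_customer]. ⇒ new: notify_customer.
order_received appears in round 3, so it is derivable.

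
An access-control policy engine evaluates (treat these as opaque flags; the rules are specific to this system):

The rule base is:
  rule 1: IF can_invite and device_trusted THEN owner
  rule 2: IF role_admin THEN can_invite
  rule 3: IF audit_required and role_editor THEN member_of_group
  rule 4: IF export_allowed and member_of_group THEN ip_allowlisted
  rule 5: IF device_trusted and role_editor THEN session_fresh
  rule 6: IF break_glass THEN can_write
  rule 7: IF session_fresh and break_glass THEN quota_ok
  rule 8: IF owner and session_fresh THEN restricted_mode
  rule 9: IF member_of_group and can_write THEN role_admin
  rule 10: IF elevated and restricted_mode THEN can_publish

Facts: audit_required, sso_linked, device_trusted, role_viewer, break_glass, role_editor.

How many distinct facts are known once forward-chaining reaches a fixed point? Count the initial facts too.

14

Round 1: rule 3 [IF audit_required and role_editor THEN member_of_group]; rule 5 [IF device_trusted and role_editor THEN session_fresh]; rule 6 [IF break_glass THEN can_write]. New: member_of_group, session_fresh, can_write.
Round 2: rule 7 [IF session_fresh and break_glass THEN quota_ok]; rule 9 [IF member_of_group and can_write THEN role_admin]. New: quota_ok, role_admin.
Round 3: rule 2 [IF role_admin THEN can_invite]. New: can_invite.
Round 4: rule 1 [IF can_invite and device_trusted THEN owner]. New: owner.
Round 5: rule 8 [IF owner and session_fresh THEN restricted_mode]. New: restricted_mode.
Closure: {audit_required, break_glass, can_invite, can_write, device_trusted, member_of_group, owner, quota_ok, restricted_mode, role_admin, role_editor, role_viewer, session_fresh, sso_linked} — 14 facts.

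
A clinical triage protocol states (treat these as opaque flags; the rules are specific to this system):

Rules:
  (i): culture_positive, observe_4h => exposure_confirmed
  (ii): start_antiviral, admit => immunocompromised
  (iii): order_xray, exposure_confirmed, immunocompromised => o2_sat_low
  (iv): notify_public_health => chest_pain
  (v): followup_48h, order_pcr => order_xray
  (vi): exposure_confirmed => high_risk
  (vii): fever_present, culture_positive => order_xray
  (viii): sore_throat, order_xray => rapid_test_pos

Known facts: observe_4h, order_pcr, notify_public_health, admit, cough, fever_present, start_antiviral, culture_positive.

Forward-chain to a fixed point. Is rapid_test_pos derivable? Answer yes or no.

Round 1: (i) [culture_positive, observe_4h => exposure_confirmed]; (ii) [start_antiviral, admit => immunocompromised]; (iv) [notify_public_health => chest_pain]; (vii) [fever_present, culture_positive => order_xray]. Adds exposure_confirmed, immunocompromised, chest_pain, order_xray.
Round 2: (iii) [order_xray, exposure_confirmed, immunocompromised => o2_sat_low]; (vi) [exposure_confirmed => high_risk]. Adds o2_sat_low, high_risk.
Fixed point reached. rapid_test_pos is concluded only by (viii); (viii) needs sore_throat (never derived).

no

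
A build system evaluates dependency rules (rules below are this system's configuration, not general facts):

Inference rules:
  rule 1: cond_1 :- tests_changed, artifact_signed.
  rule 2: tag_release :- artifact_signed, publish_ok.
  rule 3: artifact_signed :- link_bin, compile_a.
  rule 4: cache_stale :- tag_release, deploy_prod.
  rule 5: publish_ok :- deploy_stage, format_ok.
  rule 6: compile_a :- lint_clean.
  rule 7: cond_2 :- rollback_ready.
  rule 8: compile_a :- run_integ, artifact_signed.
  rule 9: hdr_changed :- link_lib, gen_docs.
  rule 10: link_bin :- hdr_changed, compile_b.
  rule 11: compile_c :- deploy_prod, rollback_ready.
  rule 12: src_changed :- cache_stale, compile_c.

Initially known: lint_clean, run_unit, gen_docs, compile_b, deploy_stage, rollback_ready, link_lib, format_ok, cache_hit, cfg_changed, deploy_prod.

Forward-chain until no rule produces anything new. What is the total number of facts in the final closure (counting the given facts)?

21

Round 1 fires rule 5, rule 6, rule 7, rule 9, rule 11, giving publish_ok, compile_a, cond_2, hdr_changed, compile_c.
Round 2 fires rule 10, giving link_bin.
Round 3 fires rule 3, giving artifact_signed.
Round 4 fires rule 2, giving tag_release.
Round 5 fires rule 4, giving cache_stale.
Round 6 fires rule 12, giving src_changed.
Closure: {artifact_signed, cache_hit, cache_stale, cfg_changed, compile_a, compile_b, compile_c, cond_2, deploy_prod, deploy_stage, format_ok, gen_docs, hdr_changed, link_bin, link_lib, lint_clean, publish_ok, rollback_ready, run_unit, src_changed, tag_release} — 21 facts.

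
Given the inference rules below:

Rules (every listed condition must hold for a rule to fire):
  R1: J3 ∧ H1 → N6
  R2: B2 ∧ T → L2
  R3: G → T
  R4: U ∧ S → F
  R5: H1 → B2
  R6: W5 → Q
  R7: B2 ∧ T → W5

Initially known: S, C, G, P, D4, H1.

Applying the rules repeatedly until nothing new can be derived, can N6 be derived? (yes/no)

Round 1 fires R3, R5, giving T, B2.
Round 2 fires R2, R7, giving L2, W5.
Round 3 fires R6, giving Q.
Fixed point reached. N6 is concluded only by R1; R1 needs J3 (never derived).

no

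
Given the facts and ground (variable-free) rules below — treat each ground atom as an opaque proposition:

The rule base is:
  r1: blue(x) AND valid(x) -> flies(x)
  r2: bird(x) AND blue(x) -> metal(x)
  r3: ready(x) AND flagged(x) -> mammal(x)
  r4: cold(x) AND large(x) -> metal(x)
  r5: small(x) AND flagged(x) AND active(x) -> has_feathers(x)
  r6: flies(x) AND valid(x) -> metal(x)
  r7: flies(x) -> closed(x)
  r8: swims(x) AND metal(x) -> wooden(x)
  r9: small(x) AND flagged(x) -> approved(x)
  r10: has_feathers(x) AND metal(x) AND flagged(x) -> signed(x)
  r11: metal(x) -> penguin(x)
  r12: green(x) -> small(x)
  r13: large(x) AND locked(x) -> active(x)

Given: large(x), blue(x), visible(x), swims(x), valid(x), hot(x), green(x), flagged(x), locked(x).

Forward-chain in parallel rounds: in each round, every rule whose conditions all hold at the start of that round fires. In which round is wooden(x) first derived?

3

Round 1: r1 [blue(x) AND valid(x) -> flies(x)]; r12 [green(x) -> small(x)]; r13 [large(x) AND locked(x) -> active(x)]. New: flies(x), small(x), active(x).
Round 2: r5 [small(x) AND flagged(x) AND active(x) -> has_feathers(x)]; r6 [flies(x) AND valid(x) -> metal(x)]; r7 [flies(x) -> closed(x)]; r9 [small(x) AND flagged(x) -> approved(x)]. New: has_feathers(x), metal(x), closed(x), approved(x).
Round 3: r8 [swims(x) AND metal(x) -> wooden(x)]; r10 [has_feathers(x) AND metal(x) AND flagged(x) -> signed(x)]; r11 [metal(x) -> penguin(x)]. New: wooden(x), signed(x), penguin(x).
wooden(x) first appears in round 3.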